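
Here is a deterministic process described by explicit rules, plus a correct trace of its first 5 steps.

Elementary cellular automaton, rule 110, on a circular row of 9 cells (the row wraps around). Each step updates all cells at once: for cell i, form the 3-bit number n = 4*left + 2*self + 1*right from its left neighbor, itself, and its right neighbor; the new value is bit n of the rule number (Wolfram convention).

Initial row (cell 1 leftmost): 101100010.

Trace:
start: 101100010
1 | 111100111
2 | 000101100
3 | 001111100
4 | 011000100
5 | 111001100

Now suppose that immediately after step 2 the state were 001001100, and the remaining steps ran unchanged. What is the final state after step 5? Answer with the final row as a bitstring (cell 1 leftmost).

state after step 2 := 001001100
3 | 011011100
4 | 111110100
5 | 100011101

100011101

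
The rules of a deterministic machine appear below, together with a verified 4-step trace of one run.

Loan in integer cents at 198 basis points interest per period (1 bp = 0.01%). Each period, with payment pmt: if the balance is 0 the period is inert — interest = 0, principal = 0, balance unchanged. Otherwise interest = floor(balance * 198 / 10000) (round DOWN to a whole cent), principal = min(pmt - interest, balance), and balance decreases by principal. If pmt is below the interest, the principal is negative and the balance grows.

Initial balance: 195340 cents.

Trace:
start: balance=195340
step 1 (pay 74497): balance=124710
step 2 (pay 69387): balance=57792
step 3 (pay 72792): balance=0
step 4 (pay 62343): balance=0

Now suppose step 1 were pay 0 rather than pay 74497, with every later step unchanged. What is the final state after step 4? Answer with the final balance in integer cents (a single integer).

(re-executing from step 1 with the substitution; state before step 1: balance=195340)
step 1 (pay 0): balance=199207
step 2 (pay 69387): balance=133764
step 3 (pay 72792): balance=63620
step 4 (pay 62343): balance=2536

2536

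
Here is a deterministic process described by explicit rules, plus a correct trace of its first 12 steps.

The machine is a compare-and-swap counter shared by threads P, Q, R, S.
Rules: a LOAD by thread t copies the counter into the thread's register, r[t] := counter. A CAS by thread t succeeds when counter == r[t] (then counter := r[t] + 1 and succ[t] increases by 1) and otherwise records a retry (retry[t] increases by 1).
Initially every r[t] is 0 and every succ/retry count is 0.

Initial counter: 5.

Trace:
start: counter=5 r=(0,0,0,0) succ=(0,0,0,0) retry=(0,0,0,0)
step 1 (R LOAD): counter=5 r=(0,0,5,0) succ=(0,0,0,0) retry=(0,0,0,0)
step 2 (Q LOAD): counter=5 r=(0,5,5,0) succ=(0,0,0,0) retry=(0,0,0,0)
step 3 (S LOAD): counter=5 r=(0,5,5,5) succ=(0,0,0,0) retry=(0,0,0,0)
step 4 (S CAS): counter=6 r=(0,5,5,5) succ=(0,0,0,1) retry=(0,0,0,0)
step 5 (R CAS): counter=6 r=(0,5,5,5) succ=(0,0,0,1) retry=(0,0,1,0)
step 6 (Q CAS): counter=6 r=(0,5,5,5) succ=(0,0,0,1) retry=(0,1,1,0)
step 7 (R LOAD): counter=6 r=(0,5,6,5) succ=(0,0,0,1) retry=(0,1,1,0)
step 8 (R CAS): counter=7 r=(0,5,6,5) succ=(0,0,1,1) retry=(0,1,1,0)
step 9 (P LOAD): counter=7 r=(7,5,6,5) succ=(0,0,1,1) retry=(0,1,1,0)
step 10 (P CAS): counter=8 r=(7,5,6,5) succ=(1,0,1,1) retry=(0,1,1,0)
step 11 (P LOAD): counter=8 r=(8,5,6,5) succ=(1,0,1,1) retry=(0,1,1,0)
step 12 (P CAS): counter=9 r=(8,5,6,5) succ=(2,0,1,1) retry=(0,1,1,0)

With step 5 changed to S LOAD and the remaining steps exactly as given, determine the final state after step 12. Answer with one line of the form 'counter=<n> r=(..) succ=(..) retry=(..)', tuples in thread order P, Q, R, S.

counter=9 r=(8,5,6,6) succ=(2,0,1,1) retry=(0,1,0,0)

(re-executing from step 5 with the substitution; state before step 5: counter=6 r=(0,5,5,5) succ=(0,0,0,1) retry=(0,0,0,0))
step 5 (S LOAD): counter=6 r=(0,5,5,6) succ=(0,0,0,1) retry=(0,0,0,0)
step 6 (Q CAS): counter=6 r=(0,5,5,6) succ=(0,0,0,1) retry=(0,1,0,0)
step 7 (R LOAD): counter=6 r=(0,5,6,6) succ=(0,0,0,1) retry=(0,1,0,0)
step 8 (R CAS): counter=7 r=(0,5,6,6) succ=(0,0,1,1) retry=(0,1,0,0)
step 9 (P LOAD): counter=7 r=(7,5,6,6) succ=(0,0,1,1) retry=(0,1,0,0)
step 10 (P CAS): counter=8 r=(7,5,6,6) succ=(1,0,1,1) retry=(0,1,0,0)
step 11 (P LOAD): counter=8 r=(8,5,6,6) succ=(1,0,1,1) retry=(0,1,0,0)
step 12 (P CAS): counter=9 r=(8,5,6,6) succ=(2,0,1,1) retry=(0,1,0,0)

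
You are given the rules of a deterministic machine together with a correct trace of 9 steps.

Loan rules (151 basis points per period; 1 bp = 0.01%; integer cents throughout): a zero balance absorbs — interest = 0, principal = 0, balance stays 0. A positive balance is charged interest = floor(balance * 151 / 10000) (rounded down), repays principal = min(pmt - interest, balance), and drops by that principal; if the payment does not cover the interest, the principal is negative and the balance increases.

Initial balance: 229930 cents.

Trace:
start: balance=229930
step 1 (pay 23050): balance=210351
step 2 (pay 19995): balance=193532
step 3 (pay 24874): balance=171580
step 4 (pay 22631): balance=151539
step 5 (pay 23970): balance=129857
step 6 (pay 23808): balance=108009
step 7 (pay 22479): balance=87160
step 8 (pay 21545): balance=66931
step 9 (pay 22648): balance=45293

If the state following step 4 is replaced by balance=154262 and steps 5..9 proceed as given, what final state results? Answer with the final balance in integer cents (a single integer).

48229

state after step 4 := balance=154262
step 5 (pay 23970): balance=132621
step 6 (pay 23808): balance=110815
step 7 (pay 22479): balance=90009
step 8 (pay 21545): balance=69823
step 9 (pay 22648): balance=48229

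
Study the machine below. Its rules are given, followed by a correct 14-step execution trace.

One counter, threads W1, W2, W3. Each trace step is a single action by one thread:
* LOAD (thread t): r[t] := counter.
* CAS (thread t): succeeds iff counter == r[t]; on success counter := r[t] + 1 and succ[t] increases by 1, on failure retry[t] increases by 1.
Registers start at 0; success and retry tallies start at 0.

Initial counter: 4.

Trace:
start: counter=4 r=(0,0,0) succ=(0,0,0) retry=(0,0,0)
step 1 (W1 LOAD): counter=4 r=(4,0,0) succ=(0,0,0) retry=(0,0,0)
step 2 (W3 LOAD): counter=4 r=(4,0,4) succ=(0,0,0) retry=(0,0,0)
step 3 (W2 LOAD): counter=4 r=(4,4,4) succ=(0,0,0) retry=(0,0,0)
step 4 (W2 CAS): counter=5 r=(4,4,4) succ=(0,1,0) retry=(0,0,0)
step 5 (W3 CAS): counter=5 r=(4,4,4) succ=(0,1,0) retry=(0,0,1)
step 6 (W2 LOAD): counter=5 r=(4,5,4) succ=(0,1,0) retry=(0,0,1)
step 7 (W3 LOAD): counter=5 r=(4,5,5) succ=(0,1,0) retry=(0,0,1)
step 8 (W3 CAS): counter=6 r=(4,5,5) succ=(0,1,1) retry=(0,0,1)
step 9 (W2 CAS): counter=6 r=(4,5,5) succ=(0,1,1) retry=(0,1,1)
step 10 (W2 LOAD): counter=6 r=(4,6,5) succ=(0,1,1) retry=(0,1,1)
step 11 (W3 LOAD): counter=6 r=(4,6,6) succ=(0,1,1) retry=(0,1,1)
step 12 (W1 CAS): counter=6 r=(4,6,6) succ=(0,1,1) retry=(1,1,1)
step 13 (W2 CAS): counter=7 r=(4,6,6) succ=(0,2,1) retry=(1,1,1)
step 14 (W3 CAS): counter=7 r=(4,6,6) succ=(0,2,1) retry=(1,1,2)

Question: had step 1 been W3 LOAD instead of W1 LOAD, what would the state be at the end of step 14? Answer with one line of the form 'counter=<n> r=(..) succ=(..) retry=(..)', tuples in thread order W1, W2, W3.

(re-executing from step 1 with the substitution; state before step 1: counter=4 r=(0,0,0) succ=(0,0,0) retry=(0,0,0))
step 1 (W3 LOAD): counter=4 r=(0,0,4) succ=(0,0,0) retry=(0,0,0)
step 2 (W3 LOAD): counter=4 r=(0,0,4) succ=(0,0,0) retry=(0,0,0)
step 3 (W2 LOAD): counter=4 r=(0,4,4) succ=(0,0,0) retry=(0,0,0)
step 4 (W2 CAS): counter=5 r=(0,4,4) succ=(0,1,0) retry=(0,0,0)
step 5 (W3 CAS): counter=5 r=(0,4,4) succ=(0,1,0) retry=(0,0,1)
step 6 (W2 LOAD): counter=5 r=(0,5,4) succ=(0,1,0) retry=(0,0,1)
step 7 (W3 LOAD): counter=5 r=(0,5,5) succ=(0,1,0) retry=(0,0,1)
step 8 (W3 CAS): counter=6 r=(0,5,5) succ=(0,1,1) retry=(0,0,1)
step 9 (W2 CAS): counter=6 r=(0,5,5) succ=(0,1,1) retry=(0,1,1)
step 10 (W2 LOAD): counter=6 r=(0,6,5) succ=(0,1,1) retry=(0,1,1)
step 11 (W3 LOAD): counter=6 r=(0,6,6) succ=(0,1,1) retry=(0,1,1)
step 12 (W1 CAS): counter=6 r=(0,6,6) succ=(0,1,1) retry=(1,1,1)
step 13 (W2 CAS): counter=7 r=(0,6,6) succ=(0,2,1) retry=(1,1,1)
step 14 (W3 CAS): counter=7 r=(0,6,6) succ=(0,2,1) retry=(1,1,2)

counter=7 r=(0,6,6) succ=(0,2,1) retry=(1,1,2)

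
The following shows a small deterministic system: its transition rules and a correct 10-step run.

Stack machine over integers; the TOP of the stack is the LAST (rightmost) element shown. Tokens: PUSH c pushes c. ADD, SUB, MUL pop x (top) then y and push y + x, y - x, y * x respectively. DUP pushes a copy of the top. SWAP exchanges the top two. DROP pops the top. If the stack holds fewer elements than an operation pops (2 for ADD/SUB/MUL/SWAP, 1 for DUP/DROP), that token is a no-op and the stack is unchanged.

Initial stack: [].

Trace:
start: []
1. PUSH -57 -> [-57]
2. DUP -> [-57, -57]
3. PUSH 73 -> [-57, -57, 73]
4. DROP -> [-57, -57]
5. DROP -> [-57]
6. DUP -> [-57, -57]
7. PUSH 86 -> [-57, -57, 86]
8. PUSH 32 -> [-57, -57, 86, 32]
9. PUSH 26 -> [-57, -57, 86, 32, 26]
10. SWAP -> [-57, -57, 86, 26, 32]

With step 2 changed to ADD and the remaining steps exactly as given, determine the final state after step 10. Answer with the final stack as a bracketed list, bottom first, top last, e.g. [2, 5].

(re-executing from step 2 with the substitution; state before step 2: [-57])
2. ADD -> [-57]
3. PUSH 73 -> [-57, 73]
4. DROP -> [-57]
5. DROP -> []
6. DUP -> []
7. PUSH 86 -> [86]
8. PUSH 32 -> [86, 32]
9. PUSH 26 -> [86, 32, 26]
10. SWAP -> [86, 26, 32]

[86, 26, 32]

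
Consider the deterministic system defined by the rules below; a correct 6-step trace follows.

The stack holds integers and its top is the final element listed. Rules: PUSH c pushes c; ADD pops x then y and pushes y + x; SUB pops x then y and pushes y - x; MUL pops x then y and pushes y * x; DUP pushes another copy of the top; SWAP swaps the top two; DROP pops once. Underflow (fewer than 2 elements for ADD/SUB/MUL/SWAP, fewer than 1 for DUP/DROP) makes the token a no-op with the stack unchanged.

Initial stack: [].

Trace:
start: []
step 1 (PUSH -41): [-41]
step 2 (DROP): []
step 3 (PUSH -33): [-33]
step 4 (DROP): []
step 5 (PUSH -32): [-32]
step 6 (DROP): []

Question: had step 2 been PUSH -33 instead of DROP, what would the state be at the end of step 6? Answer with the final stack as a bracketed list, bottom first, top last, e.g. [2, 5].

[-41, -33]

(re-executing from step 2 with the substitution; state before step 2: [-41])
step 2 (PUSH -33): [-41, -33]
step 3 (PUSH -33): [-41, -33, -33]
step 4 (DROP): [-41, -33]
step 5 (PUSH -32): [-41, -33, -32]
step 6 (DROP): [-41, -33]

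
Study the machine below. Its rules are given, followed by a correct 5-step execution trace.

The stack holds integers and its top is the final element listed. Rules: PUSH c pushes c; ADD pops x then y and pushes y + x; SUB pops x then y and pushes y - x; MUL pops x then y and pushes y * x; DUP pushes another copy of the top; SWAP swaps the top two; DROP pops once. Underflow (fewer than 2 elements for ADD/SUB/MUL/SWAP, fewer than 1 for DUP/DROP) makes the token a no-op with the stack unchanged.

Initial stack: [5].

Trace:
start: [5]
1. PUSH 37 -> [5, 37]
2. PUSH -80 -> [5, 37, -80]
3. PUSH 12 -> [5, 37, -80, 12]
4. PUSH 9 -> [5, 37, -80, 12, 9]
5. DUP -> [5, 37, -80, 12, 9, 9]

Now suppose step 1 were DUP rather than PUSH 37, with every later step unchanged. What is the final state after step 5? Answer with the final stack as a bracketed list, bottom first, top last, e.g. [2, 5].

(re-executing from step 1 with the substitution; state before step 1: [5])
1. DUP -> [5, 5]
2. PUSH -80 -> [5, 5, -80]
3. PUSH 12 -> [5, 5, -80, 12]
4. PUSH 9 -> [5, 5, -80, 12, 9]
5. DUP -> [5, 5, -80, 12, 9, 9]

[5, 5, -80, 12, 9, 9]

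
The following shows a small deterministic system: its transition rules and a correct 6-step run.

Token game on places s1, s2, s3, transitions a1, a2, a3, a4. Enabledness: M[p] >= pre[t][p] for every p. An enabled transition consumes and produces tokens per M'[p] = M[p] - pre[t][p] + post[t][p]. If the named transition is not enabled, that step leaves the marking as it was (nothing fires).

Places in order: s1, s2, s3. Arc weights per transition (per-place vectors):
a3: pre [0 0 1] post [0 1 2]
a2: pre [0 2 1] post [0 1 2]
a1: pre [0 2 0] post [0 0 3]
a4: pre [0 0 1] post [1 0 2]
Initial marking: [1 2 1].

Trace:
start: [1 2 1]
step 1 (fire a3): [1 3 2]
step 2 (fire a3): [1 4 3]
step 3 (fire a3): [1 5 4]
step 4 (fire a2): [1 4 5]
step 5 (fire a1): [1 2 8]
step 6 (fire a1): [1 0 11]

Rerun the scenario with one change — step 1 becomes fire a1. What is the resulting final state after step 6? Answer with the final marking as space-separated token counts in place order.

(re-executing from step 1 with the substitution; state before step 1: [1 2 1])
step 1 (fire a1): [1 0 4]
step 2 (fire a3): [1 1 5]
step 3 (fire a3): [1 2 6]
step 4 (fire a2): [1 1 7]
step 5 (fire a1): [1 1 7]
step 6 (fire a1): [1 1 7]

1 1 7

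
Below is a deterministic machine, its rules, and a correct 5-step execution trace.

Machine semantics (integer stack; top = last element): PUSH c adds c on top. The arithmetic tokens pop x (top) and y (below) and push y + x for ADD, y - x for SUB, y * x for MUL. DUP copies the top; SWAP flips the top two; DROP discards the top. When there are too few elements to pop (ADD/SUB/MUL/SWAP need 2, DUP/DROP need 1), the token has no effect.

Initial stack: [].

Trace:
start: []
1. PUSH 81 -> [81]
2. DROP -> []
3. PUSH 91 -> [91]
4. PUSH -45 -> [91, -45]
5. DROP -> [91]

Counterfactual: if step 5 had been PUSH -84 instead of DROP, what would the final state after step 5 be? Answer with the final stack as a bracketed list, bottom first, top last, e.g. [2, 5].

[91, -45, -84]

(re-executing from step 5 with the substitution; state before step 5: [91, -45])
5. PUSH -84 -> [91, -45, -84]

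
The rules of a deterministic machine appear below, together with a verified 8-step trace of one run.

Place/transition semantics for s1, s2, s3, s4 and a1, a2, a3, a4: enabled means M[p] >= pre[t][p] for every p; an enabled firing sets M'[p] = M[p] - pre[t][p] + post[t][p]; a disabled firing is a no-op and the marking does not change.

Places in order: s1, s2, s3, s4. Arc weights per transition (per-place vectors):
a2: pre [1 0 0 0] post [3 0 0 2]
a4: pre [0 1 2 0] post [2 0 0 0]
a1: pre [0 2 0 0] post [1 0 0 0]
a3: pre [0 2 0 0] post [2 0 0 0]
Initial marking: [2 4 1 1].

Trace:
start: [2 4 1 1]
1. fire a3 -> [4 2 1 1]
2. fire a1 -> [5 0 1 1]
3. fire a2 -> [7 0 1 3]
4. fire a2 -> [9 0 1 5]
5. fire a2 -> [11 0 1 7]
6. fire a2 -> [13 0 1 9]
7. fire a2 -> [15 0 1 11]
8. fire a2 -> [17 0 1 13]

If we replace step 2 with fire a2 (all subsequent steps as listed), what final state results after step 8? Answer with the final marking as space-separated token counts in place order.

(re-executing from step 2 with the substitution; state before step 2: [4 2 1 1])
2. fire a2 -> [6 2 1 3]
3. fire a2 -> [8 2 1 5]
4. fire a2 -> [10 2 1 7]
5. fire a2 -> [12 2 1 9]
6. fire a2 -> [14 2 1 11]
7. fire a2 -> [16 2 1 13]
8. fire a2 -> [18 2 1 15]

18 2 1 15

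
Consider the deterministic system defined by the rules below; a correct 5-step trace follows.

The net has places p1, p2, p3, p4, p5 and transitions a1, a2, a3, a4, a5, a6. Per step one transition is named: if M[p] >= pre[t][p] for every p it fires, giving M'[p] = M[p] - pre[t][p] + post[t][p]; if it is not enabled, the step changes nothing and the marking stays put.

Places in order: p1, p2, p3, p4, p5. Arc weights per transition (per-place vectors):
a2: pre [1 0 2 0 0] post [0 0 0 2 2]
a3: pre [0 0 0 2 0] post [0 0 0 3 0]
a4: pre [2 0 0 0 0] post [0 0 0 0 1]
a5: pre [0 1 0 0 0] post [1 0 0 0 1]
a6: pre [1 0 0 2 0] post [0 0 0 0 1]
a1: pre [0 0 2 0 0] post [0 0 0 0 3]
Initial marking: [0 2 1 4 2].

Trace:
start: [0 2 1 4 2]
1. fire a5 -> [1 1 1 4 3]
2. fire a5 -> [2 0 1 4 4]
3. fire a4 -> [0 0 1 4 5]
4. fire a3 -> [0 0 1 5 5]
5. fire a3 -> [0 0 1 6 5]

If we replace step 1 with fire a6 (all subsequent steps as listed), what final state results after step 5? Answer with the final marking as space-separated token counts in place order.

1 1 1 6 3

(re-executing from step 1 with the substitution; state before step 1: [0 2 1 4 2])
1. fire a6 -> [0 2 1 4 2]
2. fire a5 -> [1 1 1 4 3]
3. fire a4 -> [1 1 1 4 3]
4. fire a3 -> [1 1 1 5 3]
5. fire a3 -> [1 1 1 6 3]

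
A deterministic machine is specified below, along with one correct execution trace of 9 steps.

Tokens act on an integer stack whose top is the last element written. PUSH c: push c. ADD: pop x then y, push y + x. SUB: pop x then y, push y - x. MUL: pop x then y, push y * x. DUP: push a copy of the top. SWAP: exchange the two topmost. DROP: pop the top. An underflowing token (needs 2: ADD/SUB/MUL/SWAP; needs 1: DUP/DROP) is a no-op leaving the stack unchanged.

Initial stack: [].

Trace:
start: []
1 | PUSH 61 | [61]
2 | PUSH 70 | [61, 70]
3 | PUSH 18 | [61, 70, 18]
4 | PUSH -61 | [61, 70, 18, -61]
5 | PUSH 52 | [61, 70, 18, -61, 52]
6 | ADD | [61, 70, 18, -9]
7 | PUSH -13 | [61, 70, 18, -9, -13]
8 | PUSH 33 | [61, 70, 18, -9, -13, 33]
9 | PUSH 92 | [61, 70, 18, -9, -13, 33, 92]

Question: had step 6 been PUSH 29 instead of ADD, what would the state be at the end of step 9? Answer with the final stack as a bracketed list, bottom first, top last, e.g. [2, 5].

[61, 70, 18, -61, 52, 29, -13, 33, 92]

(re-executing from step 6 with the substitution; state before step 6: [61, 70, 18, -61, 52])
6 | PUSH 29 | [61, 70, 18, -61, 52, 29]
7 | PUSH -13 | [61, 70, 18, -61, 52, 29, -13]
8 | PUSH 33 | [61, 70, 18, -61, 52, 29, -13, 33]
9 | PUSH 92 | [61, 70, 18, -61, 52, 29, -13, 33, 92]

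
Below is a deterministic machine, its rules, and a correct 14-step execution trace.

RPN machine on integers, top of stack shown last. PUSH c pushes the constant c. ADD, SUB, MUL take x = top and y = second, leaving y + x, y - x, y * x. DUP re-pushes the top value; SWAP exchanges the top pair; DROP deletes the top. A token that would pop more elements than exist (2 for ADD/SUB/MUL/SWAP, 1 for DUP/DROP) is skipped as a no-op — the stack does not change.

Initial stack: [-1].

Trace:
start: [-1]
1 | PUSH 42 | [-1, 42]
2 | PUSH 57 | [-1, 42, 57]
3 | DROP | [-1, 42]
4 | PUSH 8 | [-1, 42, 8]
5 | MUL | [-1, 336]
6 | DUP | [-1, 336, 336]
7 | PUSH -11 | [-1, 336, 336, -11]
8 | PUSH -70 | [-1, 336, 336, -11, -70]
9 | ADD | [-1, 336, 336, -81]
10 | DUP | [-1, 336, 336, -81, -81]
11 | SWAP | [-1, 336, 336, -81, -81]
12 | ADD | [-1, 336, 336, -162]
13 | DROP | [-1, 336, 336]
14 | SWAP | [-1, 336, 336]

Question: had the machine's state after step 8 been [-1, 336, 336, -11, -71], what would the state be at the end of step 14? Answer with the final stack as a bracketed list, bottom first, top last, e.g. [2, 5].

state after step 8 := [-1, 336, 336, -11, -71]
9 | ADD | [-1, 336, 336, -82]
10 | DUP | [-1, 336, 336, -82, -82]
11 | SWAP | [-1, 336, 336, -82, -82]
12 | ADD | [-1, 336, 336, -164]
13 | DROP | [-1, 336, 336]
14 | SWAP | [-1, 336, 336]

[-1, 336, 336]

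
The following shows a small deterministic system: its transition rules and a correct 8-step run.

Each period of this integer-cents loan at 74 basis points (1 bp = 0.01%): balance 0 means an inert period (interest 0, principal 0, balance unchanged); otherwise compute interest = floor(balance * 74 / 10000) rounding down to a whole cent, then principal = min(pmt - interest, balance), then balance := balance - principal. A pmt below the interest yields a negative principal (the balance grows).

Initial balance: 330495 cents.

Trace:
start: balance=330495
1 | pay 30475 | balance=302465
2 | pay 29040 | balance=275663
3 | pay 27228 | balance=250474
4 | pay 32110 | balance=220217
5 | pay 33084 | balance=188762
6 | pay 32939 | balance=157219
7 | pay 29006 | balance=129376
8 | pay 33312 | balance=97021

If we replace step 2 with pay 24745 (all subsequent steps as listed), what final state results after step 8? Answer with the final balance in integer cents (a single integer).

(re-executing from step 2 with the substitution; state before step 2: balance=302465)
2 | pay 24745 | balance=279958
3 | pay 27228 | balance=254801
4 | pay 32110 | balance=224576
5 | pay 33084 | balance=193153
6 | pay 32939 | balance=161643
7 | pay 29006 | balance=133833
8 | pay 33312 | balance=101511

101511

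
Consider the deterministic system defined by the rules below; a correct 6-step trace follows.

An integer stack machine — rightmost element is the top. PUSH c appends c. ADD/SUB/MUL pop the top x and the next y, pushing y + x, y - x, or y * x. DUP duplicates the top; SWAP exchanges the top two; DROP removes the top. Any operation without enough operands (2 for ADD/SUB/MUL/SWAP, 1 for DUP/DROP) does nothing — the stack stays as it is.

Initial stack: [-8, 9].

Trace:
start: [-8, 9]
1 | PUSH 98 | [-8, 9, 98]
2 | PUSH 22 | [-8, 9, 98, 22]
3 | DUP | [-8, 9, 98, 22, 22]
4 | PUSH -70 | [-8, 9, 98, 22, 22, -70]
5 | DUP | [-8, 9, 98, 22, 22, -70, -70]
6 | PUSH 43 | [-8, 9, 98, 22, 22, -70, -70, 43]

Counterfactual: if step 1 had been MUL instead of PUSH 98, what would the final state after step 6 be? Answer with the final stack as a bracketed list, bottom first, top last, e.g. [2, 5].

(re-executing from step 1 with the substitution; state before step 1: [-8, 9])
1 | MUL | [-72]
2 | PUSH 22 | [-72, 22]
3 | DUP | [-72, 22, 22]
4 | PUSH -70 | [-72, 22, 22, -70]
5 | DUP | [-72, 22, 22, -70, -70]
6 | PUSH 43 | [-72, 22, 22, -70, -70, 43]

[-72, 22, 22, -70, -70, 43]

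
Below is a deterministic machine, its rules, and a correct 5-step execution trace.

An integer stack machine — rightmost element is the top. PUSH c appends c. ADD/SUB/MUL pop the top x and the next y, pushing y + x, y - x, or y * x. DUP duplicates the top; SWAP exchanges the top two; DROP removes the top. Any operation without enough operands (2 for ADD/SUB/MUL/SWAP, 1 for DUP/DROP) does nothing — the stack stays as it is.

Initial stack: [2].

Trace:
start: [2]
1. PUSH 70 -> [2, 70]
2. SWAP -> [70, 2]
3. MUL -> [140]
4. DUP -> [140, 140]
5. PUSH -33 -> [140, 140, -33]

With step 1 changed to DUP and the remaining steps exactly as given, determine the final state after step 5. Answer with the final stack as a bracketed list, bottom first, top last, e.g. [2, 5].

[4, 4, -33]

(re-executing from step 1 with the substitution; state before step 1: [2])
1. DUP -> [2, 2]
2. SWAP -> [2, 2]
3. MUL -> [4]
4. DUP -> [4, 4]
5. PUSH -33 -> [4, 4, -33]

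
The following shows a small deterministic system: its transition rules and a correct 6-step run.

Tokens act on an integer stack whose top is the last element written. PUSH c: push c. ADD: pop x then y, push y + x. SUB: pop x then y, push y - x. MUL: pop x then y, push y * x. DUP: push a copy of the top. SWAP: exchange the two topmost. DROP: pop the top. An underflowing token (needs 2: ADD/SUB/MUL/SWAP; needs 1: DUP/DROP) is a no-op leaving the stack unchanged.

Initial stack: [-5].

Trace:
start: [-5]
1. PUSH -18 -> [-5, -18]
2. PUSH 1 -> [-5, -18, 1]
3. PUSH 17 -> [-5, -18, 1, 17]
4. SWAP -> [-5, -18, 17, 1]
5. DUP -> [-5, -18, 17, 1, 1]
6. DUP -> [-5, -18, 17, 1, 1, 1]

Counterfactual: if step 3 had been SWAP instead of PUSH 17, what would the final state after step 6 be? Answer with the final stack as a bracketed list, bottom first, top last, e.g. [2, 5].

(re-executing from step 3 with the substitution; state before step 3: [-5, -18, 1])
3. SWAP -> [-5, 1, -18]
4. SWAP -> [-5, -18, 1]
5. DUP -> [-5, -18, 1, 1]
6. DUP -> [-5, -18, 1, 1, 1]

[-5, -18, 1, 1, 1]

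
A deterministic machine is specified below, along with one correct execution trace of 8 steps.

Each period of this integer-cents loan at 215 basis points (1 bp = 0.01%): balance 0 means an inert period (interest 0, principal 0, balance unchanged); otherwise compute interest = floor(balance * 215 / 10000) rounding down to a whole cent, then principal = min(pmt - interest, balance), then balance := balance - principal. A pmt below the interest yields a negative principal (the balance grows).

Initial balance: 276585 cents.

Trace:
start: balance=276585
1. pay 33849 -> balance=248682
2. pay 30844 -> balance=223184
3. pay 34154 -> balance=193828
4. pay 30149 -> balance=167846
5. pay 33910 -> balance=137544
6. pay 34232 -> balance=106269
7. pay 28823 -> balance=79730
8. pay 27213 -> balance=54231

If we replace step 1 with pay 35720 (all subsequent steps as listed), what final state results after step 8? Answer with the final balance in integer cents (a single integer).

(re-executing from step 1 with the substitution; state before step 1: balance=276585)
1. pay 35720 -> balance=246811
2. pay 30844 -> balance=221273
3. pay 34154 -> balance=191876
4. pay 30149 -> balance=165852
5. pay 33910 -> balance=135507
6. pay 34232 -> balance=104188
7. pay 28823 -> balance=77605
8. pay 27213 -> balance=52060

52060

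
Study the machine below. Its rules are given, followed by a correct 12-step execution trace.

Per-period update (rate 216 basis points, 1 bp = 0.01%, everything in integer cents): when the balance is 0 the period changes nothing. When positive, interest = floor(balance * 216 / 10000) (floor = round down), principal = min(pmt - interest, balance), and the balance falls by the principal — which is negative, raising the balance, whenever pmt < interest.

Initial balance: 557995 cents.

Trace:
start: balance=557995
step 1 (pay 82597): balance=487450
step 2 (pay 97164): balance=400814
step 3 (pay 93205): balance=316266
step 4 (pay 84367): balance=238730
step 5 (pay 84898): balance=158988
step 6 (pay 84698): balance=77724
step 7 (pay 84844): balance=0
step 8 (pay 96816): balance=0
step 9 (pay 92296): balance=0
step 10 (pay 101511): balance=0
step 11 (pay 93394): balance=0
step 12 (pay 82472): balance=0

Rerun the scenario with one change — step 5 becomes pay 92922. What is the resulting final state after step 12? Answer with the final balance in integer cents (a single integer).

(re-executing from step 5 with the substitution; state before step 5: balance=238730)
step 5 (pay 92922): balance=150964
step 6 (pay 84698): balance=69526
step 7 (pay 84844): balance=0
step 8 (pay 96816): balance=0
step 9 (pay 92296): balance=0
step 10 (pay 101511): balance=0
step 11 (pay 93394): balance=0
step 12 (pay 82472): balance=0

0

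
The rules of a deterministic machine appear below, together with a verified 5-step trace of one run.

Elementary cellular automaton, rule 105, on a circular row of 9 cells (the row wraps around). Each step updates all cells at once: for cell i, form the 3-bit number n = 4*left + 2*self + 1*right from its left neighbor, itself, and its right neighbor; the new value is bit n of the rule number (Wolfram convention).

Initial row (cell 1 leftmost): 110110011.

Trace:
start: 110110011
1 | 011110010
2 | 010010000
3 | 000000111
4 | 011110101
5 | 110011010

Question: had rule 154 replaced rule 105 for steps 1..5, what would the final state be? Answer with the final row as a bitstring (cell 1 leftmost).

011111001

(re-executing steps 1..5 under rule 154; state before step 1: 110110011)
1 | 100101111
2 | 011001111
3 | 010111110
4 | 100111101
5 | 011111001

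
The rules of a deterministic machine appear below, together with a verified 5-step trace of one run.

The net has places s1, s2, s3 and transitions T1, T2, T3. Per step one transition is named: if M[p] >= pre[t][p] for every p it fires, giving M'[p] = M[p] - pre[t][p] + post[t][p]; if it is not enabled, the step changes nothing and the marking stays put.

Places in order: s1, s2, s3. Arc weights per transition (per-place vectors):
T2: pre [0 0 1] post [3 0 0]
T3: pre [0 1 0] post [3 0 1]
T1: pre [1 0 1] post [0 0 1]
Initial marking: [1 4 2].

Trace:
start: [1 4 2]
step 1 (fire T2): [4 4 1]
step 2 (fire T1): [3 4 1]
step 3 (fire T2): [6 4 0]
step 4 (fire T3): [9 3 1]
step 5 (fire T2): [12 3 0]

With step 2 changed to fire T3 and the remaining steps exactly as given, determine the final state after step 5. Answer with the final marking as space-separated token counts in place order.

(re-executing from step 2 with the substitution; state before step 2: [4 4 1])
step 2 (fire T3): [7 3 2]
step 3 (fire T2): [10 3 1]
step 4 (fire T3): [13 2 2]
step 5 (fire T2): [16 2 1]

16 2 1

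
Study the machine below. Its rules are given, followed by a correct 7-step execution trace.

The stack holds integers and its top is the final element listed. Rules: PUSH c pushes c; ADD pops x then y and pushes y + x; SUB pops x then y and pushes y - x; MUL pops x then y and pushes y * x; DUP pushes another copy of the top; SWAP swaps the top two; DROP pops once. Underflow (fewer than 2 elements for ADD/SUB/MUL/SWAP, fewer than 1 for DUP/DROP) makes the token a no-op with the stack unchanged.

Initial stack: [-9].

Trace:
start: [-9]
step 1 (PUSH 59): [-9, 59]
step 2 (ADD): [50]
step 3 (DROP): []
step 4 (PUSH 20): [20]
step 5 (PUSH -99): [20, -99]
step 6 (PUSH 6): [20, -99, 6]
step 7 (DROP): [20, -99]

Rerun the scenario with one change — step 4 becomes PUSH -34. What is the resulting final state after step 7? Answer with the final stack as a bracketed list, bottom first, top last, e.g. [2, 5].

(re-executing from step 4 with the substitution; state before step 4: [])
step 4 (PUSH -34): [-34]
step 5 (PUSH -99): [-34, -99]
step 6 (PUSH 6): [-34, -99, 6]
step 7 (DROP): [-34, -99]

[-34, -99]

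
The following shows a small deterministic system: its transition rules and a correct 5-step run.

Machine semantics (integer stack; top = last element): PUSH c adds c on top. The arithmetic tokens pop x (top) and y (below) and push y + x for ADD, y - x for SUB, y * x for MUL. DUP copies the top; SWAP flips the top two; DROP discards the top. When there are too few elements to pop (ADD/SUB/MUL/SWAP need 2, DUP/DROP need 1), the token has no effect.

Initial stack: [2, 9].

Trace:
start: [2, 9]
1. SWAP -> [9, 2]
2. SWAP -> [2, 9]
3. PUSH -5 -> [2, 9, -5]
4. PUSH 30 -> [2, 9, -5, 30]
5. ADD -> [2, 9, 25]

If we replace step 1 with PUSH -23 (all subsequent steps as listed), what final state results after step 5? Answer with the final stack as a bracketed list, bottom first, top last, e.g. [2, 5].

[2, -23, 9, 25]

(re-executing from step 1 with the substitution; state before step 1: [2, 9])
1. PUSH -23 -> [2, 9, -23]
2. SWAP -> [2, -23, 9]
3. PUSH -5 -> [2, -23, 9, -5]
4. PUSH 30 -> [2, -23, 9, -5, 30]
5. ADD -> [2, -23, 9, 25]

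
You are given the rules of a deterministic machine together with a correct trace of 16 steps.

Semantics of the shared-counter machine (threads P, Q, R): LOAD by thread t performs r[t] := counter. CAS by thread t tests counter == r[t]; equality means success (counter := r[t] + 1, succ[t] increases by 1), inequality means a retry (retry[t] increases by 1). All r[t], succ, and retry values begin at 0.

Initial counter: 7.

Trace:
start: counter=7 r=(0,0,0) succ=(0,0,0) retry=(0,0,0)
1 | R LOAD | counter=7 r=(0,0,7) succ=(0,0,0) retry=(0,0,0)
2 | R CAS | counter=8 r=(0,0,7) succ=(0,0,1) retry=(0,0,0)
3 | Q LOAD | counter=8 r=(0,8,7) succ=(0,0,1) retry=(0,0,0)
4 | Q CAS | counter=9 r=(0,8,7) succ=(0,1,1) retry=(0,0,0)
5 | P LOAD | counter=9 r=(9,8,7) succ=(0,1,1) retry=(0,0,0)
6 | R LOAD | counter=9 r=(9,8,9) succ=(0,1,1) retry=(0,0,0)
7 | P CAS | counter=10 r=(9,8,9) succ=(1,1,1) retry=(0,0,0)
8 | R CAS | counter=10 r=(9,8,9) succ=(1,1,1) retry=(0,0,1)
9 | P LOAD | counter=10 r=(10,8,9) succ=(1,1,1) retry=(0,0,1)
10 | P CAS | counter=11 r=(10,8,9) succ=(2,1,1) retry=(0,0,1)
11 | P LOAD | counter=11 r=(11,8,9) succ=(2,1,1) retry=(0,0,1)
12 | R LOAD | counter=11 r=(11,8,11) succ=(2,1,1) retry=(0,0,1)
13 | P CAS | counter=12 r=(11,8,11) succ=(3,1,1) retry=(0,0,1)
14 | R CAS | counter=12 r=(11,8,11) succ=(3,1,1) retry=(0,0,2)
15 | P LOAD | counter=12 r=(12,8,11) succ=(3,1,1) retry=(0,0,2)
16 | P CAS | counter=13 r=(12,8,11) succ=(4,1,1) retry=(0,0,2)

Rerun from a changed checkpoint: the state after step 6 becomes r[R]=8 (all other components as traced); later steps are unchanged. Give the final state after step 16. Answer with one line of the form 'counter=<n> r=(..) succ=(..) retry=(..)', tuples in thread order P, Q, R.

state after step 6 := counter=9 r=(9,8,8) succ=(0,1,1) retry=(0,0,0)
7 | P CAS | counter=10 r=(9,8,8) succ=(1,1,1) retry=(0,0,0)
8 | R CAS | counter=10 r=(9,8,8) succ=(1,1,1) retry=(0,0,1)
9 | P LOAD | counter=10 r=(10,8,8) succ=(1,1,1) retry=(0,0,1)
10 | P CAS | counter=11 r=(10,8,8) succ=(2,1,1) retry=(0,0,1)
11 | P LOAD | counter=11 r=(11,8,8) succ=(2,1,1) retry=(0,0,1)
12 | R LOAD | counter=11 r=(11,8,11) succ=(2,1,1) retry=(0,0,1)
13 | P CAS | counter=12 r=(11,8,11) succ=(3,1,1) retry=(0,0,1)
14 | R CAS | counter=12 r=(11,8,11) succ=(3,1,1) retry=(0,0,2)
15 | P LOAD | counter=12 r=(12,8,11) succ=(3,1,1) retry=(0,0,2)
16 | P CAS | counter=13 r=(12,8,11) succ=(4,1,1) retry=(0,0,2)

counter=13 r=(12,8,11) succ=(4,1,1) retry=(0,0,2)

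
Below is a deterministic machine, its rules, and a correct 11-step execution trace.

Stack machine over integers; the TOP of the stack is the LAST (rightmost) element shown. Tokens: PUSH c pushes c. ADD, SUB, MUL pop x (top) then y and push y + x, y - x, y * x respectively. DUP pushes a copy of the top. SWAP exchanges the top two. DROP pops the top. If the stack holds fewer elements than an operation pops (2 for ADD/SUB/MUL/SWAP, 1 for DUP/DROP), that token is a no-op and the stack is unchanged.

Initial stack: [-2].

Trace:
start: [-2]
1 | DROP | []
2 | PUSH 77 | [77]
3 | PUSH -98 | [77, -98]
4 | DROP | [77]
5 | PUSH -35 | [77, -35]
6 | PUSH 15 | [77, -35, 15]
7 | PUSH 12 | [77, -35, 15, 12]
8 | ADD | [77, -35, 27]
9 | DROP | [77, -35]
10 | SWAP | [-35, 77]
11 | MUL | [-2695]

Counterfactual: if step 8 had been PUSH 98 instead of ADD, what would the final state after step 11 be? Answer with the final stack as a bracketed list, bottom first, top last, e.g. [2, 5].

(re-executing from step 8 with the substitution; state before step 8: [77, -35, 15, 12])
8 | PUSH 98 | [77, -35, 15, 12, 98]
9 | DROP | [77, -35, 15, 12]
10 | SWAP | [77, -35, 12, 15]
11 | MUL | [77, -35, 180]

[77, -35, 180]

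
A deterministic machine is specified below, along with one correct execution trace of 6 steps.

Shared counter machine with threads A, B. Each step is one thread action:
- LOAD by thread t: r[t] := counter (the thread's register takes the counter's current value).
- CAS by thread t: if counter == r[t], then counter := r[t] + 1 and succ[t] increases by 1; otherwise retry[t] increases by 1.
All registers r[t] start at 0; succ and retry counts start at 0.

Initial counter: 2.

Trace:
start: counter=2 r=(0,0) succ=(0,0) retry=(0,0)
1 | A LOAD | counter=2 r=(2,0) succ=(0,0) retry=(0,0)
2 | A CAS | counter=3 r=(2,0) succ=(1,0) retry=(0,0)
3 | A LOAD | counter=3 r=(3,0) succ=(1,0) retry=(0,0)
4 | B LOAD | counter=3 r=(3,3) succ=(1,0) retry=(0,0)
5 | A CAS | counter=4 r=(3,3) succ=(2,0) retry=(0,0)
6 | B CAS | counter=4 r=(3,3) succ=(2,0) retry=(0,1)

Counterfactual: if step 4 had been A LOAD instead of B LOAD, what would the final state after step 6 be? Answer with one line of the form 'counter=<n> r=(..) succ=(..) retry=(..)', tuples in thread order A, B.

counter=4 r=(3,0) succ=(2,0) retry=(0,1)

(re-executing from step 4 with the substitution; state before step 4: counter=3 r=(3,0) succ=(1,0) retry=(0,0))
4 | A LOAD | counter=3 r=(3,0) succ=(1,0) retry=(0,0)
5 | A CAS | counter=4 r=(3,0) succ=(2,0) retry=(0,0)
6 | B CAS | counter=4 r=(3,0) succ=(2,0) retry=(0,1)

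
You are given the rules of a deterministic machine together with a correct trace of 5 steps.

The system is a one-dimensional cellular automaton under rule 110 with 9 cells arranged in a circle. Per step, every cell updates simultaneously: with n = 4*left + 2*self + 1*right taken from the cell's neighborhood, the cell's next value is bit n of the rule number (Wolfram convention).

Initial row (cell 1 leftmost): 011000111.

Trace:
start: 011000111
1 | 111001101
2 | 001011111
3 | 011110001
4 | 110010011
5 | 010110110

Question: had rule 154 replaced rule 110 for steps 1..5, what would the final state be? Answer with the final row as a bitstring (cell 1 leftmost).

(re-executing steps 1..5 under rule 154; state before step 1: 011000111)
1 | 010101110
2 | 100001101
3 | 010011001
4 | 001110110
5 | 011100101

011100101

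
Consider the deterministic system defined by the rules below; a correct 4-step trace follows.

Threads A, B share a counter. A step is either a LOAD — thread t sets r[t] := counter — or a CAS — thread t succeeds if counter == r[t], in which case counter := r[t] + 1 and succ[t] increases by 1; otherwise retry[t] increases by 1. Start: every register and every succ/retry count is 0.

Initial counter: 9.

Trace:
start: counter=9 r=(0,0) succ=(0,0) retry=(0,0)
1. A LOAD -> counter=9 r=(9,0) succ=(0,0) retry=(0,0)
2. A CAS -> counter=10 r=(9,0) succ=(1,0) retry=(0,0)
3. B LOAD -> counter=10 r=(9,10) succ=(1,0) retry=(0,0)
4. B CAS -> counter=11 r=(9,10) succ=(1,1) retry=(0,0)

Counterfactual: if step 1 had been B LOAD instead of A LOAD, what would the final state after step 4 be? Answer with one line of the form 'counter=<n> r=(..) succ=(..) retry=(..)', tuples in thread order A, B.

(re-executing from step 1 with the substitution; state before step 1: counter=9 r=(0,0) succ=(0,0) retry=(0,0))
1. B LOAD -> counter=9 r=(0,9) succ=(0,0) retry=(0,0)
2. A CAS -> counter=9 r=(0,9) succ=(0,0) retry=(1,0)
3. B LOAD -> counter=9 r=(0,9) succ=(0,0) retry=(1,0)
4. B CAS -> counter=10 r=(0,9) succ=(0,1) retry=(1,0)

counter=10 r=(0,9) succ=(0,1) retry=(1,0)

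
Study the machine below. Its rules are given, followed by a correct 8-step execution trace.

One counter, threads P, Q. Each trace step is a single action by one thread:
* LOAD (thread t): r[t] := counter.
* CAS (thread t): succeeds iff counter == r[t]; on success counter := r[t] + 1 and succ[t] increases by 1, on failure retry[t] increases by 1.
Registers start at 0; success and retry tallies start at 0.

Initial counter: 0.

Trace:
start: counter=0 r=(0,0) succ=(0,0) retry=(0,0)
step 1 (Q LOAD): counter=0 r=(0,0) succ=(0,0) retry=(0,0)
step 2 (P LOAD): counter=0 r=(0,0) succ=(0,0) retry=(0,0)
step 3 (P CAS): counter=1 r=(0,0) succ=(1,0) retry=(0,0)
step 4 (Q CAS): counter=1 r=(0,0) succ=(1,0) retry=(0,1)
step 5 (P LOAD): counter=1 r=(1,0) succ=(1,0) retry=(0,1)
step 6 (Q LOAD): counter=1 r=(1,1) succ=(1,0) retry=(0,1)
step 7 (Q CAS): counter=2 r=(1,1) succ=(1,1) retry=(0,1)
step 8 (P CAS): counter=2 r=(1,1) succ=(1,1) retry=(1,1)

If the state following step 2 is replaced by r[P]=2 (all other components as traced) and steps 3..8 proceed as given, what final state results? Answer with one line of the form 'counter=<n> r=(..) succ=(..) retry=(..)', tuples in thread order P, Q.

state after step 2 := counter=0 r=(2,0) succ=(0,0) retry=(0,0)
step 3 (P CAS): counter=0 r=(2,0) succ=(0,0) retry=(1,0)
step 4 (Q CAS): counter=1 r=(2,0) succ=(0,1) retry=(1,0)
step 5 (P LOAD): counter=1 r=(1,0) succ=(0,1) retry=(1,0)
step 6 (Q LOAD): counter=1 r=(1,1) succ=(0,1) retry=(1,0)
step 7 (Q CAS): counter=2 r=(1,1) succ=(0,2) retry=(1,0)
step 8 (P CAS): counter=2 r=(1,1) succ=(0,2) retry=(2,0)

counter=2 r=(1,1) succ=(0,2) retry=(2,0)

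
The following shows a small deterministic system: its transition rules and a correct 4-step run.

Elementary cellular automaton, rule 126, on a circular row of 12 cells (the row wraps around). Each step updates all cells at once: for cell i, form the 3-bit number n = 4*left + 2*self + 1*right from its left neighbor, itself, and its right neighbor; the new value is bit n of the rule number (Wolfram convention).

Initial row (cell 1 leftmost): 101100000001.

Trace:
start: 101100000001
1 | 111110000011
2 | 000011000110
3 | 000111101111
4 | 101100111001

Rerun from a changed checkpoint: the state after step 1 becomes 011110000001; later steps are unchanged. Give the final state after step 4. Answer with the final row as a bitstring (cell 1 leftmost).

110000111111

state after step 1 := 011110000001
2 | 110011000011
3 | 011111100110
4 | 110000111111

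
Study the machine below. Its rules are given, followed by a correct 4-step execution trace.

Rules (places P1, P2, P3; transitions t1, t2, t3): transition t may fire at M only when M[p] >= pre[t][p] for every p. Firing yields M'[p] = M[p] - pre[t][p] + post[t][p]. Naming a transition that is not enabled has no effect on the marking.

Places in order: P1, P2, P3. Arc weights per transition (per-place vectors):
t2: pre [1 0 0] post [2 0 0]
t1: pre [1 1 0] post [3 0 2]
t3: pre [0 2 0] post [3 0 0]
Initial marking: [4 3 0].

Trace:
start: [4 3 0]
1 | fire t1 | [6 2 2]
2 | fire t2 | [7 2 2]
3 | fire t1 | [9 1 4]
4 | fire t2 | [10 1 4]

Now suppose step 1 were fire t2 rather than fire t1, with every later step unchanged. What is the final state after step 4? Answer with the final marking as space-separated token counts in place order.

9 2 2

(re-executing from step 1 with the substitution; state before step 1: [4 3 0])
1 | fire t2 | [5 3 0]
2 | fire t2 | [6 3 0]
3 | fire t1 | [8 2 2]
4 | fire t2 | [9 2 2]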